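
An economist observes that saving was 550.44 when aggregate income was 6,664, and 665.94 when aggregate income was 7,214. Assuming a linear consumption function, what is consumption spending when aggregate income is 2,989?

MPS = ΔS/ΔY = (665.94 − 550.44)/(7214 − 6664) = 115.5/550 = 0.21
MPC = 1 − MPS = 0.79
Autonomous saving = 550.44 − 0.21(6664) = -849, so a = 849
C = 849 + 0.79(2989) = 849 + 2361.31 = 3210.31

C = 3210.31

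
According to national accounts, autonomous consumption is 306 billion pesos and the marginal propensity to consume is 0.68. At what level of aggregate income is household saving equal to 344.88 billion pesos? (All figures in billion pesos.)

S = Y − C = -306 + 0.32Y
-306 + 0.32Y = 344.88, so 0.32Y = 650.88 and Y = 2034

Y = 2034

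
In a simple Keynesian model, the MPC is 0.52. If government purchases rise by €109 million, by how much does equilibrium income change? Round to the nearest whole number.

The multiplier is 1/(1 − MPC) = 1/0.48.
ΔY = 109/0.48 = 227.08 ≈ 227

ΔY ≈ 227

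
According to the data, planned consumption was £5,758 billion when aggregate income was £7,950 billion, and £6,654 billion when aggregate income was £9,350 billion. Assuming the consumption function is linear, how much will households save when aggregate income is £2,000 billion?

S = 50

MPC = (6654 − 5758)/(9350 − 7950) = 896/1400 = 0.64
a = 5758 − 0.64(7950) = 5758 − 5088 = 670
C = 670 + 0.64(2000) = 1950
S = 2000 − 1950 = 50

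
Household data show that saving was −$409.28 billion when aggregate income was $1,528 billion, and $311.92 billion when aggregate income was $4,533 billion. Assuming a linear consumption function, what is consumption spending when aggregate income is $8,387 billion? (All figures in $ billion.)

C = 7150.12

MPS = ΔS/ΔY = (311.92 − (-409.28))/(4533 − 1528) = 721.2/3005 = 0.24
MPC = 1 − MPS = 0.76
Autonomous saving = -409.28 − 0.24(1528) = -776, so a = 776
C = 776 + 0.76(8387) = 776 + 6374.12 = 7150.12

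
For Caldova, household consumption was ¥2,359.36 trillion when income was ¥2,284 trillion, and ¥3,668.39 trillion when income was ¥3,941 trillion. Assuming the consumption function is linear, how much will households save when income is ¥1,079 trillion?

MPC = (3668.39 − 2359.36)/(3941 − 2284) = 1309.03/1657 = 0.79
a = 2359.36 − 0.79(2284) = 2359.36 − 1804.36 = 555
C = 555 + 0.79(1079) = 1407.41
S = 1079 − 1407.41 = -328.41

S = -328.41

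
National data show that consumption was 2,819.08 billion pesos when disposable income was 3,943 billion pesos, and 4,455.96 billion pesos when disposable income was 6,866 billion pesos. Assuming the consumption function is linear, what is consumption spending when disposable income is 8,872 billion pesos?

C = 5579.32

MPC = (4455.96 − 2819.08)/(6866 − 3943) = 1636.88/2923 = 0.56
a = 2819.08 − 0.56(3943) = 2819.08 − 2208.08 = 611
C = 611 + 0.56(8872) = 611 + 4968.32 = 5579.32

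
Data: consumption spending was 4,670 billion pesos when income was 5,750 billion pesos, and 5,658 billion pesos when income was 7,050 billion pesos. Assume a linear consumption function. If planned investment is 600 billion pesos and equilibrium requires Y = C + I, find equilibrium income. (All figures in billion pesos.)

Y = 3750

MPC = (5658 − 4670)/(7050 − 5750) = 988/1300 = 0.76
a = 4670 − 0.76(5750) = 300
Equilibrium: Y = 300 + 0.76Y + 600
0.24Y = 900, so Y = 900/0.24 = 3750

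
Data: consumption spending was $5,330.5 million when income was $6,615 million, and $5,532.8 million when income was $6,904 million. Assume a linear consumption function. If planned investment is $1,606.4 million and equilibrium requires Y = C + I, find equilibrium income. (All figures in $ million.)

MPC = (5532.8 − 5330.5)/(6904 − 6615) = 202.3/289 = 0.7
a = 5330.5 − 0.7(6615) = 700
Equilibrium: Y = 700 + 0.7Y + 1606.4
0.3Y = 2306.4, so Y = 2306.4/0.3 = 7688

Y = 7688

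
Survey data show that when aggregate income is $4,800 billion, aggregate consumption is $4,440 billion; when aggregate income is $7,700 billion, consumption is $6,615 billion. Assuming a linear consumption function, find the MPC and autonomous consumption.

MPC = 0.75; a = 840

MPC = ΔC/ΔY = (6615 − 4440)/(7700 − 4800) = 2175/2900 = 0.75
a = C − MPC·Y = 4440 − 0.75(4800) = 4440 − 3600 = 840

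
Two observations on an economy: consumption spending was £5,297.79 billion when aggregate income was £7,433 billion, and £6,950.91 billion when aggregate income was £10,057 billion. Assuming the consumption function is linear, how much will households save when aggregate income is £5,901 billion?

S = 1568.37

MPC = (6950.91 − 5297.79)/(10057 − 7433) = 1653.12/2624 = 0.63
a = 5297.79 − 0.63(7433) = 5297.79 − 4682.79 = 615
C = 615 + 0.63(5901) = 4332.63
S = 5901 − 4332.63 = 1568.37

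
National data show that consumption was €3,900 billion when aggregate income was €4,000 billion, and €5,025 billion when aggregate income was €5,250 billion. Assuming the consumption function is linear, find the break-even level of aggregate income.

MPC = (5025 − 3900)/(5250 − 4000) = 1125/1250 = 0.9
a = 3900 − 0.9(4000) = 3900 − 3600 = 300
Break-even: Y = a/(1−MPC) = 300/0.1 = 3000

Y = 3000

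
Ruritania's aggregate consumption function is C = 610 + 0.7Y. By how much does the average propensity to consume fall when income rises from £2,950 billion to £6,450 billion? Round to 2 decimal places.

At Y = 2950: C = 610 + 0.7(2950) = 2675, APC = 2675/2950 = 0.907
At Y = 6450: C = 5125, APC = 5125/6450 = 0.795
Fall in APC = 0.907 − 0.795 = 0.112 ≈ 0.11

ΔAPC = 0.11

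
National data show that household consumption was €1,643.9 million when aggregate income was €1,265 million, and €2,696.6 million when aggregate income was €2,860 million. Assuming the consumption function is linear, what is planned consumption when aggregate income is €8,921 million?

MPC = (2696.6 − 1643.9)/(2860 − 1265) = 1052.7/1595 = 0.66
a = 1643.9 − 0.66(1265) = 1643.9 − 834.9 = 809
C = 809 + 0.66(8921) = 809 + 5887.86 = 6696.86

C = 6696.86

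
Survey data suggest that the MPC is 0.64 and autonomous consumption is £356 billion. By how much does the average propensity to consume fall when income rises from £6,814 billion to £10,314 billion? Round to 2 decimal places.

ΔAPC = 0.02

At Y = 6814: C = 356 + 0.64(6814) = 4716.96, APC = 4716.96/6814 = 0.692
At Y = 10314: C = 6956.96, APC = 6956.96/10314 = 0.675
Fall in APC = 0.692 − 0.675 = 0.017 ≈ 0.02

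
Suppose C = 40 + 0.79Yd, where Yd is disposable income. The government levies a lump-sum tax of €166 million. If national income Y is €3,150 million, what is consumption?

C = 2397.36

Yd = Y − T = 3150 − 166 = 2984
C = 40 + 0.79(2984) = 40 + 2357.36 = 2397.36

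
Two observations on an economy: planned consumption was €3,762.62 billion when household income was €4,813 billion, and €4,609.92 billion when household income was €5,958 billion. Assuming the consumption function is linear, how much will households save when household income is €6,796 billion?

S = 1565.96

MPC = (4609.92 − 3762.62)/(5958 − 4813) = 847.3/1145 = 0.74
a = 3762.62 − 0.74(4813) = 3762.62 − 3561.62 = 201
C = 201 + 0.74(6796) = 5230.04
S = 6796 − 5230.04 = 1565.96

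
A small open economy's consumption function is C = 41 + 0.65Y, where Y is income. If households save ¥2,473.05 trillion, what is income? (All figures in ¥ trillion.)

S = Y − C = -41 + 0.35Y
-41 + 0.35Y = 2473.05, so 0.35Y = 2514.05 and Y = 7183

Y = 7183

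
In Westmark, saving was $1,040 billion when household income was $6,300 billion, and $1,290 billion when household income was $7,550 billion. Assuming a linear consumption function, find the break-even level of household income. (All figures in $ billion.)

Y = 1100

MPS = ΔS/ΔY = (1290 − 1040)/(7550 − 6300) = 250/1250 = 0.2
MPC = 1 − MPS = 0.8
From S(6300) = 1040: −a + 0.2(6300) = 1040, so a = 1260 − 1040 = 220
Break-even (S = 0): Y = a/MPS = 220/0.2 = 1100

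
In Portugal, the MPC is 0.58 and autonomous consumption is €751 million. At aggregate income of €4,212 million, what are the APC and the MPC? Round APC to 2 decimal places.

MPC = 0.58 (the slope of the consumption function)
C = 751 + 0.58(4212) = 3193.96, so APC = 3193.96/4212 = 0.76

APC = 0.76; MPC = 0.58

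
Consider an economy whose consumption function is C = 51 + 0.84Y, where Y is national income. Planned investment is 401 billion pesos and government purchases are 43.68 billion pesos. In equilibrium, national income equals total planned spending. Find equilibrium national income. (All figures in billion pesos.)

Y = C + I + G = 51 + 0.84Y + 401 + 43.68
Y − 0.84Y = 495.68
0.16Y = 495.68, so Y = 495.68/0.16 = 3098

Y = 3098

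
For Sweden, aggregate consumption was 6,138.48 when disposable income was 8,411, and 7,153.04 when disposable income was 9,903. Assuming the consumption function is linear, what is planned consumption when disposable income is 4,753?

MPC = (7153.04 − 6138.48)/(9903 − 8411) = 1014.56/1492 = 0.68
a = 6138.48 − 0.68(8411) = 6138.48 − 5719.48 = 419
C = 419 + 0.68(4753) = 419 + 3232.04 = 3651.04

C = 3651.04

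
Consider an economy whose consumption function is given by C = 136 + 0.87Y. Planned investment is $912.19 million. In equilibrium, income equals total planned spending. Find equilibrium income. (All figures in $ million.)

Y = 8063

Y = C + I = 136 + 0.87Y + 912.19
Y − 0.87Y = 1048.19
0.13Y = 1048.19, so Y = 1048.19/0.13 = 8063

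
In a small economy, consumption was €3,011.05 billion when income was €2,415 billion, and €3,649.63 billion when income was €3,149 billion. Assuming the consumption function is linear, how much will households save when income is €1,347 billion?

S = -734.89

MPC = (3649.63 − 3011.05)/(3149 − 2415) = 638.58/734 = 0.87
a = 3011.05 − 0.87(2415) = 3011.05 − 2101.05 = 910
C = 910 + 0.87(1347) = 2081.89
S = 1347 − 2081.89 = -734.89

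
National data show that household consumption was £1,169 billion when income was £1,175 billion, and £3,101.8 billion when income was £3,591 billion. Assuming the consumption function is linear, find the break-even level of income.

Y = 1145

MPC = (3101.8 − 1169)/(3591 − 1175) = 1932.8/2416 = 0.8
a = 1169 − 0.8(1175) = 1169 − 940 = 229
Break-even: Y = a/(1−MPC) = 229/0.2 = 1145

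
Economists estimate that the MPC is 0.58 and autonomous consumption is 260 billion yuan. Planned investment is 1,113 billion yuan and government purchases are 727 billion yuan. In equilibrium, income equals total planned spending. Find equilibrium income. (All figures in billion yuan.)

Y = C + I + G = 260 + 0.58Y + 1113 + 727
Y − 0.58Y = 2100
0.42Y = 2100, so Y = 2100/0.42 = 5000

Y = 5000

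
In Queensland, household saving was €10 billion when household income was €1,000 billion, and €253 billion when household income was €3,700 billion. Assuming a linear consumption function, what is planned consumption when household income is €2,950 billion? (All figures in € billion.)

C = 2764.5

MPS = ΔS/ΔY = (253 − 10)/(3700 − 1000) = 243/2700 = 0.09
MPC = 1 − MPS = 0.91
Autonomous saving = 10 − 0.09(1000) = -80, so a = 80
C = 80 + 0.91(2950) = 80 + 2684.5 = 2764.5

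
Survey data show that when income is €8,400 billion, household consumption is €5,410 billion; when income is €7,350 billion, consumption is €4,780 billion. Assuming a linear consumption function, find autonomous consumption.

a = 370

MPC = ΔC/ΔY = (5410 − 4780)/(8400 − 7350) = 630/1050 = 0.6
a = C − MPC·Y = 4780 − 0.6(7350) = 4780 − 4410 = 370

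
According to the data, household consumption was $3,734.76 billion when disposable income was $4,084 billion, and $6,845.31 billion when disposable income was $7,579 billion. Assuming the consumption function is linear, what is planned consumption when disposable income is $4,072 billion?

MPC = (6845.31 − 3734.76)/(7579 − 4084) = 3110.55/3495 = 0.89
a = 3734.76 − 0.89(4084) = 3734.76 − 3634.76 = 100
C = 100 + 0.89(4072) = 100 + 3624.08 = 3724.08

C = 3724.08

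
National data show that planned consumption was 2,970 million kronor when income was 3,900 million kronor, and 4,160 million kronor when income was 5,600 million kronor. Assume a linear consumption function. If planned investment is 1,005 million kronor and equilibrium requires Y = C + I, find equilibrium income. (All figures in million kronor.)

MPC = (4160 − 2970)/(5600 − 3900) = 1190/1700 = 0.7
a = 2970 − 0.7(3900) = 240
Equilibrium: Y = 240 + 0.7Y + 1005
0.3Y = 1245, so Y = 1245/0.3 = 4150

Y = 4150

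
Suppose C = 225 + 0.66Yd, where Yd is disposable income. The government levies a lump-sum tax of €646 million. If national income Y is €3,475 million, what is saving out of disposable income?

Yd = Y − T = 3475 − 646 = 2829
C = 225 + 0.66(2829) = 225 + 1867.14 = 2092.14
S = Yd − C = 2829 − 2092.14 = 736.86

S = 736.86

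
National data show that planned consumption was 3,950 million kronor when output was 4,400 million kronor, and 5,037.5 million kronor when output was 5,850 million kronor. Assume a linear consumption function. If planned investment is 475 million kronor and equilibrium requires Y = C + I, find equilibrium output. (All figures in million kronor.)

Y = 4500

MPC = (5037.5 − 3950)/(5850 − 4400) = 1087.5/1450 = 0.75
a = 3950 − 0.75(4400) = 650
Equilibrium: Y = 650 + 0.75Y + 475
0.25Y = 1125, so Y = 1125/0.25 = 4500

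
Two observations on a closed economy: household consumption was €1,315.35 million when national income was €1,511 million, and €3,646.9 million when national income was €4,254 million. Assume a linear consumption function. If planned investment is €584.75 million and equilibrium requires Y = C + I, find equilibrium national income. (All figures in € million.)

MPC = (3646.9 − 1315.35)/(4254 − 1511) = 2331.55/2743 = 0.85
a = 1315.35 − 0.85(1511) = 31
Equilibrium: Y = 31 + 0.85Y + 584.75
0.15Y = 615.75, so Y = 615.75/0.15 = 4105

Y = 4105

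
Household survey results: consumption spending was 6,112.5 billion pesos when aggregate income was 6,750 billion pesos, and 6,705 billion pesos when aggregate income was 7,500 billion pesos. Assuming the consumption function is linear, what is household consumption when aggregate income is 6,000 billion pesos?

MPC = (6705 − 6112.5)/(7500 − 6750) = 592.5/750 = 0.79
a = 6112.5 − 0.79(6750) = 6112.5 − 5332.5 = 780
C = 780 + 0.79(6000) = 780 + 4740 = 5520

C = 5520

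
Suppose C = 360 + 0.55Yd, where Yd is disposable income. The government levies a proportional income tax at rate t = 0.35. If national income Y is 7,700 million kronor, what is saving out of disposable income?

Yd = (1 − 0.35)(7700) = 0.65(7700) = 5005
C = 360 + 0.55(5005) = 360 + 2752.75 = 3112.75
S = Yd − C = 5005 − 3112.75 = 1892.25

S = 1892.25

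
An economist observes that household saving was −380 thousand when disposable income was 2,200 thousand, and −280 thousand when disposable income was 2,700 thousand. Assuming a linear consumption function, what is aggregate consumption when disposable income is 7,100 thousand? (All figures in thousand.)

C = 6500

MPS = ΔS/ΔY = (-280 − (-380))/(2700 − 2200) = 100/500 = 0.2
MPC = 1 − MPS = 0.8
Autonomous saving = -380 − 0.2(2200) = -820, so a = 820
C = 820 + 0.8(7100) = 820 + 5680 = 6500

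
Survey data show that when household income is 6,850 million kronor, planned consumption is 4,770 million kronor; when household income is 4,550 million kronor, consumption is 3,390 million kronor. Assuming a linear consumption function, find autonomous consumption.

a = 660

MPC = ΔC/ΔY = (4770 − 3390)/(6850 − 4550) = 1380/2300 = 0.6
a = C − MPC·Y = 3390 − 0.6(4550) = 3390 − 2730 = 660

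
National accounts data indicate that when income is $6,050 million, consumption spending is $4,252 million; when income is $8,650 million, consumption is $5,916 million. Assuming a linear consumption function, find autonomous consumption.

a = 380

MPC = ΔC/ΔY = (5916 − 4252)/(8650 − 6050) = 1664/2600 = 0.64
a = C − MPC·Y = 4252 − 0.64(6050) = 4252 − 3872 = 380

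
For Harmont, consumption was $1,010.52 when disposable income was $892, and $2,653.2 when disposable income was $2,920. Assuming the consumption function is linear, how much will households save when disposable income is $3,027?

MPC = (2653.2 − 1010.52)/(2920 − 892) = 1642.68/2028 = 0.81
a = 1010.52 − 0.81(892) = 1010.52 − 722.52 = 288
C = 288 + 0.81(3027) = 2739.87
S = 3027 − 2739.87 = 287.13

S = 287.13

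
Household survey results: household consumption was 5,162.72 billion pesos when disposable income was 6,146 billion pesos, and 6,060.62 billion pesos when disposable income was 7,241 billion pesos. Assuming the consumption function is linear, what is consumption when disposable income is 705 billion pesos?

C = 701.1

MPC = (6060.62 − 5162.72)/(7241 − 6146) = 897.9/1095 = 0.82
a = 5162.72 − 0.82(6146) = 5162.72 − 5039.72 = 123
C = 123 + 0.82(705) = 123 + 578.1 = 701.1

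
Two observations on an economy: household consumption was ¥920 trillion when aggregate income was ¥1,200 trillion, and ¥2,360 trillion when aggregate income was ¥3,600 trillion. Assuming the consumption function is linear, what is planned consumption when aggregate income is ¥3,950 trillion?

MPC = (2360 − 920)/(3600 − 1200) = 1440/2400 = 0.6
a = 920 − 0.6(1200) = 920 − 720 = 200
C = 200 + 0.6(3950) = 200 + 2370 = 2570

C = 2570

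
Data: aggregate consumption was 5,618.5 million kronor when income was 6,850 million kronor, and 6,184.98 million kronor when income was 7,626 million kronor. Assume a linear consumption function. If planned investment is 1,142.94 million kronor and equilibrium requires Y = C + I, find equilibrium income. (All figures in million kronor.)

Y = 6522

MPC = (6184.98 − 5618.5)/(7626 − 6850) = 566.48/776 = 0.73
a = 5618.5 − 0.73(6850) = 618
Equilibrium: Y = 618 + 0.73Y + 1142.94
0.27Y = 1760.94, so Y = 1760.94/0.27 = 6522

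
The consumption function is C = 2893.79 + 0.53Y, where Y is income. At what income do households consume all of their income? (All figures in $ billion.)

At break-even, C = Y: 2893.79 + 0.53Y = Y
0.47Y = 2893.79, so Y = 2893.79/0.47 = 6157

Y = 6157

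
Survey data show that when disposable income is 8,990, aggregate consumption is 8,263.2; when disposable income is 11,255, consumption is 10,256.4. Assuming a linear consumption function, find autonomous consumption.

MPC = ΔC/ΔY = (10256.4 − 8263.2)/(11255 − 8990) = 1993.2/2265 = 0.88
a = C − MPC·Y = 8263.2 − 0.88(8990) = 8263.2 − 7911.2 = 352

a = 352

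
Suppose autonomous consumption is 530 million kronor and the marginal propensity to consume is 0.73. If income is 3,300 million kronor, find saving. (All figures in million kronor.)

S = 361

C = 530 + 0.73(3300) = 530 + 2409 = 2939
S = Y − C = 3300 − 2939 = 361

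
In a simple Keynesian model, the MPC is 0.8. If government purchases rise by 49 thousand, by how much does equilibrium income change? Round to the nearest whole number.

The multiplier is 1/(1 − MPC) = 1/0.2.
ΔY = 49/0.2 = 245.00 ≈ 245

ΔY ≈ 245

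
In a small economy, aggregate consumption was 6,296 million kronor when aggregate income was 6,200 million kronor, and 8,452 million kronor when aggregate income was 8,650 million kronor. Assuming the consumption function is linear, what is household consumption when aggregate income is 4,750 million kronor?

C = 5020

MPC = (8452 − 6296)/(8650 − 6200) = 2156/2450 = 0.88
a = 6296 − 0.88(6200) = 6296 − 5456 = 840
C = 840 + 0.88(4750) = 840 + 4180 = 5020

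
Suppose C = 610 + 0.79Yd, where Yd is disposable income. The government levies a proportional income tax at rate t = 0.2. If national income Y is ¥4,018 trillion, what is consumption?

Yd = (1 − 0.2)(4018) = 0.8(4018) = 3214.4
C = 610 + 0.79(3214.4) = 610 + 2539.376 = 3149.376

C = 3149.376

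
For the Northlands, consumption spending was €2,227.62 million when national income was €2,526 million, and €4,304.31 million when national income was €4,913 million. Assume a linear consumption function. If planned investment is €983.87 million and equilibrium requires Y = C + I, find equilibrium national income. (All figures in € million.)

MPC = (4304.31 − 2227.62)/(4913 − 2526) = 2076.69/2387 = 0.87
a = 2227.62 − 0.87(2526) = 30
Equilibrium: Y = 30 + 0.87Y + 983.87
0.13Y = 1013.87, so Y = 1013.87/0.13 = 7799

Y = 7799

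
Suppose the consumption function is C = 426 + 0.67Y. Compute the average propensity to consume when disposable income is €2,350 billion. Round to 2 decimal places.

C = 426 + 0.67(2350) = 2000.5
APC = C/Y = 2000.5/2350 = 0.85

APC = 0.85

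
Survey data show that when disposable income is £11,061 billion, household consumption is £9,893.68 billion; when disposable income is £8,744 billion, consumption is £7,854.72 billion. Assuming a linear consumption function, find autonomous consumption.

a = 160

MPC = ΔC/ΔY = (9893.68 − 7854.72)/(11061 − 8744) = 2038.96/2317 = 0.88
a = C − MPC·Y = 7854.72 − 0.88(8744) = 7854.72 − 7694.72 = 160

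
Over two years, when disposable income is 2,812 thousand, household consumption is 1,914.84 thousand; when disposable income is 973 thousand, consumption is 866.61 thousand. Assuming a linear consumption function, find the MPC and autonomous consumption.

MPC = ΔC/ΔY = (1914.84 − 866.61)/(2812 − 973) = 1048.23/1839 = 0.57
a = C − MPC·Y = 866.61 − 0.57(973) = 866.61 − 554.61 = 312

MPC = 0.57; a = 312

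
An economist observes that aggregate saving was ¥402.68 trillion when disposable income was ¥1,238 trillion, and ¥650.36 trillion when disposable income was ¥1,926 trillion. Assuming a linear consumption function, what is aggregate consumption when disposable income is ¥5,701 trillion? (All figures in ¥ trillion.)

MPS = ΔS/ΔY = (650.36 − 402.68)/(1926 − 1238) = 247.68/688 = 0.36
MPC = 1 − MPS = 0.64
Autonomous saving = 402.68 − 0.36(1238) = -43, so a = 43
C = 43 + 0.64(5701) = 43 + 3648.64 = 3691.64

C = 3691.64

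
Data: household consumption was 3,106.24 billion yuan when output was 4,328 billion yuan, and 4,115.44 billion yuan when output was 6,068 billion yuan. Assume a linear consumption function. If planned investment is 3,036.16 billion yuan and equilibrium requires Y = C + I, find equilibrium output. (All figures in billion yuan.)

MPC = (4115.44 − 3106.24)/(6068 − 4328) = 1009.2/1740 = 0.58
a = 3106.24 − 0.58(4328) = 596
Equilibrium: Y = 596 + 0.58Y + 3036.16
0.42Y = 3632.16, so Y = 3632.16/0.42 = 8648

Y = 8648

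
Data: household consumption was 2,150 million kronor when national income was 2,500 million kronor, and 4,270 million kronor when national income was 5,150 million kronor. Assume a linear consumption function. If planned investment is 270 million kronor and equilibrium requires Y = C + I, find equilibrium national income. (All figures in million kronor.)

Y = 2100

MPC = (4270 − 2150)/(5150 − 2500) = 2120/2650 = 0.8
a = 2150 − 0.8(2500) = 150
Equilibrium: Y = 150 + 0.8Y + 270
0.2Y = 420, so Y = 420/0.2 = 2100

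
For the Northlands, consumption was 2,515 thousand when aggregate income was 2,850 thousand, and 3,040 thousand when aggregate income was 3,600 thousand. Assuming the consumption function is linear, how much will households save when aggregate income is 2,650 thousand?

S = 275

MPC = (3040 − 2515)/(3600 − 2850) = 525/750 = 0.7
a = 2515 − 0.7(2850) = 2515 − 1995 = 520
C = 520 + 0.7(2650) = 2375
S = 2650 − 2375 = 275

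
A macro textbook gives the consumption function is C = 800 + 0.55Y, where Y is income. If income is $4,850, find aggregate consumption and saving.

C = 800 + 0.55(4850) = 800 + 2667.5 = 3467.5
S = Y − C = 4850 − 3467.5 = 1382.5

C = 3467.5; S = 1382.5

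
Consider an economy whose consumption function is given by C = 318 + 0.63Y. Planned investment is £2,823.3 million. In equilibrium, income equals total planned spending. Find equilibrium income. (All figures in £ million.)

Y = 8490

Y = C + I = 318 + 0.63Y + 2823.3
Y − 0.63Y = 3141.3
0.37Y = 3141.3, so Y = 3141.3/0.37 = 8490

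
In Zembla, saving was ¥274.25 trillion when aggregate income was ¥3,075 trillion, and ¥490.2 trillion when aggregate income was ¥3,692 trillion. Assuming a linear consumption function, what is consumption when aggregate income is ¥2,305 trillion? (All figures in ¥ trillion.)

MPS = ΔS/ΔY = (490.2 − 274.25)/(3692 − 3075) = 215.95/617 = 0.35
MPC = 1 − MPS = 0.65
Autonomous saving = 274.25 − 0.35(3075) = -802, so a = 802
C = 802 + 0.65(2305) = 802 + 1498.25 = 2300.25

C = 2300.25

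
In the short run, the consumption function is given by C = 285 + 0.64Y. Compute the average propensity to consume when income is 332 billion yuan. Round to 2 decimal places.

APC = 1.50

C = 285 + 0.64(332) = 497.48
APC = C/Y = 497.48/332 = 1.50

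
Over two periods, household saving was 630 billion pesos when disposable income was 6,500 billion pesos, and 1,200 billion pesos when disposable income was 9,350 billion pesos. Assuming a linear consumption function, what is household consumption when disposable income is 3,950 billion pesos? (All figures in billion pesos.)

C = 3830

MPS = ΔS/ΔY = (1200 − 630)/(9350 − 6500) = 570/2850 = 0.2
MPC = 1 − MPS = 0.8
Autonomous saving = 630 − 0.2(6500) = -670, so a = 670
C = 670 + 0.8(3950) = 670 + 3160 = 3830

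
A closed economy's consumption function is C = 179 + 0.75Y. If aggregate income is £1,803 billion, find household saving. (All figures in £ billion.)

C = 179 + 0.75(1803) = 179 + 1352.25 = 1531.25
S = Y − C = 1803 − 1531.25 = 271.75

S = 271.75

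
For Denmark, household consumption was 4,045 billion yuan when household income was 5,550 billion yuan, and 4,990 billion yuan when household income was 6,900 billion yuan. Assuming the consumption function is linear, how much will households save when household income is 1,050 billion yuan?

MPC = (4990 − 4045)/(6900 − 5550) = 945/1350 = 0.7
a = 4045 − 0.7(5550) = 4045 − 3885 = 160
C = 160 + 0.7(1050) = 895
S = 1050 − 895 = 155

S = 155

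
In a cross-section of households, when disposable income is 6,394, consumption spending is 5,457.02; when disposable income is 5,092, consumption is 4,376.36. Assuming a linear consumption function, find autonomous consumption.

a = 150

MPC = ΔC/ΔY = (5457.02 − 4376.36)/(6394 − 5092) = 1080.66/1302 = 0.83
a = C − MPC·Y = 4376.36 − 0.83(5092) = 4376.36 − 4226.36 = 150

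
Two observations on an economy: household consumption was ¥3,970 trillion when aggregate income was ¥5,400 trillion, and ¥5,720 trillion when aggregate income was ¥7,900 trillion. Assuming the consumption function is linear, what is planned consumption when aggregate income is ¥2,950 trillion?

MPC = (5720 − 3970)/(7900 − 5400) = 1750/2500 = 0.7
a = 3970 − 0.7(5400) = 3970 − 3780 = 190
C = 190 + 0.7(2950) = 190 + 2065 = 2255

C = 2255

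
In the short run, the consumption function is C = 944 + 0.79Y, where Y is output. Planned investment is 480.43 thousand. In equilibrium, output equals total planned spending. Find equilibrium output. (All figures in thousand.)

Y = 6783

Y = C + I = 944 + 0.79Y + 480.43
Y − 0.79Y = 1424.43
0.21Y = 1424.43, so Y = 1424.43/0.21 = 6783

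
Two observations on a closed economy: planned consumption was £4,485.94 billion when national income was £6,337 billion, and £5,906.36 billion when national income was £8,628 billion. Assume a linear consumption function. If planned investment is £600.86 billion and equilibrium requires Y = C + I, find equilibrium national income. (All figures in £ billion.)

Y = 3047

MPC = (5906.36 − 4485.94)/(8628 − 6337) = 1420.42/2291 = 0.62
a = 4485.94 − 0.62(6337) = 557
Equilibrium: Y = 557 + 0.62Y + 600.86
0.38Y = 1157.86, so Y = 1157.86/0.38 = 3047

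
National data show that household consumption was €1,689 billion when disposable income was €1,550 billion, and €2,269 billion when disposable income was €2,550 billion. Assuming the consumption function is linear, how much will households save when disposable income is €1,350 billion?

MPC = (2269 − 1689)/(2550 − 1550) = 580/1000 = 0.58
a = 1689 − 0.58(1550) = 1689 − 899 = 790
C = 790 + 0.58(1350) = 1573
S = 1350 − 1573 = -223

S = -223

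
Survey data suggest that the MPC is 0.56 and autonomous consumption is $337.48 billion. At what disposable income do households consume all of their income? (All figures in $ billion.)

At break-even, C = Y: 337.48 + 0.56Y = Y
0.44Y = 337.48, so Y = 337.48/0.44 = 767

Y = 767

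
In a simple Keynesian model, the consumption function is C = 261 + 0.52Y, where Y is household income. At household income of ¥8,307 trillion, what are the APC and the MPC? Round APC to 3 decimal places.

MPC = 0.52 (the slope of the consumption function)
C = 261 + 0.52(8307) = 4580.64, so APC = 4580.64/8307 = 0.551

APC = 0.551; MPC = 0.52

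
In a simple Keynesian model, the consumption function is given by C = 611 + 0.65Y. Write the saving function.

S = -611 + 0.35Y

S = Y − C = Y − (611 + 0.65Y) = -611 + (1 − 0.65)Y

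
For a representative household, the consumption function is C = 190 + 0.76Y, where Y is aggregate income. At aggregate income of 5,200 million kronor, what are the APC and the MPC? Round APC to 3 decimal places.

MPC = 0.76 (the slope of the consumption function)
C = 190 + 0.76(5200) = 4142, so APC = 4142/5200 = 0.797

APC = 0.797; MPC = 0.76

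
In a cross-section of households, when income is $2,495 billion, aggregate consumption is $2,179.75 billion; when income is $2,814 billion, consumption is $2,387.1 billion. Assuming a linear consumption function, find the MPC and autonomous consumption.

MPC = ΔC/ΔY = (2387.1 − 2179.75)/(2814 − 2495) = 207.35/319 = 0.65
a = C − MPC·Y = 2179.75 − 0.65(2495) = 2179.75 − 1621.75 = 558

MPC = 0.65; a = 558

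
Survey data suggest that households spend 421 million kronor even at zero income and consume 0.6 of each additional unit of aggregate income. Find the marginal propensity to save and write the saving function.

MPS = 1 − MPC = 1 − 0.6 = 0.4
S = Y − C = -421 + 0.4Y

MPS = 0.4; S = -421 + 0.4Y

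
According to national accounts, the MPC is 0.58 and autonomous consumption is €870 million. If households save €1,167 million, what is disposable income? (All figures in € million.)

Y = 4850

S = Y − C = -870 + 0.42Y
-870 + 0.42Y = 1167, so 0.42Y = 2037 and Y = 4850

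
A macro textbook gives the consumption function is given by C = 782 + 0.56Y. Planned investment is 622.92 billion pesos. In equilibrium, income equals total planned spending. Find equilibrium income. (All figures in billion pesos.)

Y = C + I = 782 + 0.56Y + 622.92
Y − 0.56Y = 1404.92
0.44Y = 1404.92, so Y = 1404.92/0.44 = 3193

Y = 3193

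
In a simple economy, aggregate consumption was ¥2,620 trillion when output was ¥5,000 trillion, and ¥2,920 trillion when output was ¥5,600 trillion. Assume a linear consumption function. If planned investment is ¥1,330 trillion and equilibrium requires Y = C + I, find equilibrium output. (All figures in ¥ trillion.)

MPC = (2920 − 2620)/(5600 − 5000) = 300/600 = 0.5
a = 2620 − 0.5(5000) = 120
Equilibrium: Y = 120 + 0.5Y + 1330
0.5Y = 1450, so Y = 1450/0.5 = 2900

Y = 2900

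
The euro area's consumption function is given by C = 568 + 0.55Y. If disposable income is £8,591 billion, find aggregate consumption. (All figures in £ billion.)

C = 5293.05

C = 568 + 0.55(8591) = 568 + 4725.05 = 5293.05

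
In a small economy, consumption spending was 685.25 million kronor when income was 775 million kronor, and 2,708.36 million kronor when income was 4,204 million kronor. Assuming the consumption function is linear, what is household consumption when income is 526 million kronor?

MPC = (2708.36 − 685.25)/(4204 − 775) = 2023.11/3429 = 0.59
a = 685.25 − 0.59(775) = 685.25 − 457.25 = 228
C = 228 + 0.59(526) = 228 + 310.34 = 538.34

C = 538.34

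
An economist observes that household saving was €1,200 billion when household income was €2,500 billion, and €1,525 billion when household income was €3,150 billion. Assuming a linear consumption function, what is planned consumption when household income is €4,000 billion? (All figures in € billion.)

C = 2050

MPS = ΔS/ΔY = (1525 − 1200)/(3150 − 2500) = 325/650 = 0.5
MPC = 1 − MPS = 0.5
Autonomous saving = 1200 − 0.5(2500) = -50, so a = 50
C = 50 + 0.5(4000) = 50 + 2000 = 2050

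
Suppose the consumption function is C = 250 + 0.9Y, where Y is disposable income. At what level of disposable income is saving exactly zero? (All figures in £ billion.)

At break-even, C = Y: 250 + 0.9Y = Y
0.1Y = 250, so Y = 250/0.1 = 2500

Y = 2500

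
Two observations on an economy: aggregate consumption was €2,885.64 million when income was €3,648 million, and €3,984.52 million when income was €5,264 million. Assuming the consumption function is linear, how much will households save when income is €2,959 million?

S = 541.88

MPC = (3984.52 − 2885.64)/(5264 − 3648) = 1098.88/1616 = 0.68
a = 2885.64 − 0.68(3648) = 2885.64 − 2480.64 = 405
C = 405 + 0.68(2959) = 2417.12
S = 2959 − 2417.12 = 541.88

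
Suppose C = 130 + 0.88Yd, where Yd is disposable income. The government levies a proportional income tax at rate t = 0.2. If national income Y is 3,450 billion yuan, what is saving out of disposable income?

S = 201.2

Yd = (1 − 0.2)(3450) = 0.8(3450) = 2760
C = 130 + 0.88(2760) = 130 + 2428.8 = 2558.8
S = Yd − C = 2760 − 2558.8 = 201.2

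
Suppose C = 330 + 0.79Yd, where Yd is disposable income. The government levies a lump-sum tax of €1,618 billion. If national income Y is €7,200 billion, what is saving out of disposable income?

Yd = Y − T = 7200 − 1618 = 5582
C = 330 + 0.79(5582) = 330 + 4409.78 = 4739.78
S = Yd − C = 5582 − 4739.78 = 842.22

S = 842.22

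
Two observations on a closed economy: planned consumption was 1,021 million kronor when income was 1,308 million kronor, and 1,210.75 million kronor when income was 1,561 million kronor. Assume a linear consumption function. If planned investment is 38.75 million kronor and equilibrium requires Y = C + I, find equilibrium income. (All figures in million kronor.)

MPC = (1210.75 − 1021)/(1561 − 1308) = 189.75/253 = 0.75
a = 1021 − 0.75(1308) = 40
Equilibrium: Y = 40 + 0.75Y + 38.75
0.25Y = 78.75, so Y = 78.75/0.25 = 315

Y = 315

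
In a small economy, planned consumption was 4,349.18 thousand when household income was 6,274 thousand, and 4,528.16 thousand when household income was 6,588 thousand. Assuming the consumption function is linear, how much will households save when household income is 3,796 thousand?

S = 859.28

MPC = (4528.16 − 4349.18)/(6588 − 6274) = 178.98/314 = 0.57
a = 4349.18 − 0.57(6274) = 4349.18 − 3576.18 = 773
C = 773 + 0.57(3796) = 2936.72
S = 3796 − 2936.72 = 859.28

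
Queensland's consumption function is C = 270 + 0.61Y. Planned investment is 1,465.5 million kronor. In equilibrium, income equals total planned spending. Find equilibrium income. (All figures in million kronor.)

Y = 4450

Y = C + I = 270 + 0.61Y + 1465.5
Y − 0.61Y = 1735.5
0.39Y = 1735.5, so Y = 1735.5/0.39 = 4450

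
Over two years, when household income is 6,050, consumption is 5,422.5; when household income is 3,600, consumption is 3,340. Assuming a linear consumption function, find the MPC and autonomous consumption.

MPC = ΔC/ΔY = (5422.5 − 3340)/(6050 − 3600) = 2082.5/2450 = 0.85
a = C − MPC·Y = 3340 − 0.85(3600) = 3340 − 3060 = 280

MPC = 0.85; a = 280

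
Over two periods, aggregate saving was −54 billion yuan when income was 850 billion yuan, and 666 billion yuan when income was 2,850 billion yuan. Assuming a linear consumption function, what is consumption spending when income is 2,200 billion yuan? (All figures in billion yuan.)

MPS = ΔS/ΔY = (666 − (-54))/(2850 − 850) = 720/2000 = 0.36
MPC = 1 − MPS = 0.64
Autonomous saving = -54 − 0.36(850) = -360, so a = 360
C = 360 + 0.64(2200) = 360 + 1408 = 1768

C = 1768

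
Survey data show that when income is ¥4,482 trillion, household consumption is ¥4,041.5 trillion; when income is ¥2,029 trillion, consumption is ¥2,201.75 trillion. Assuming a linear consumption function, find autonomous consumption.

a = 680

MPC = ΔC/ΔY = (4041.5 − 2201.75)/(4482 − 2029) = 1839.75/2453 = 0.75
a = C − MPC·Y = 2201.75 − 0.75(2029) = 2201.75 − 1521.75 = 680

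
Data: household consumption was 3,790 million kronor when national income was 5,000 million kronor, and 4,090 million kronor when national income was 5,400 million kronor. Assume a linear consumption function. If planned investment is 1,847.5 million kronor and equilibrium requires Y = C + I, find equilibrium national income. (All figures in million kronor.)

MPC = (4090 − 3790)/(5400 − 5000) = 300/400 = 0.75
a = 3790 − 0.75(5000) = 40
Equilibrium: Y = 40 + 0.75Y + 1847.5
0.25Y = 1887.5, so Y = 1887.5/0.25 = 7550

Y = 7550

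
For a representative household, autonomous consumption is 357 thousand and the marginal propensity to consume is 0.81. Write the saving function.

S = Y − C = Y − (357 + 0.81Y) = -357 + (1 − 0.81)Y

S = -357 + 0.19Y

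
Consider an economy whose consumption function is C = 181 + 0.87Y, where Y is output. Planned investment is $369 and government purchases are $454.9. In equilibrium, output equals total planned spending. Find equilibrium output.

Y = 7730

Y = C + I + G = 181 + 0.87Y + 369 + 454.9
Y − 0.87Y = 1004.9
0.13Y = 1004.9, so Y = 1004.9/0.13 = 7730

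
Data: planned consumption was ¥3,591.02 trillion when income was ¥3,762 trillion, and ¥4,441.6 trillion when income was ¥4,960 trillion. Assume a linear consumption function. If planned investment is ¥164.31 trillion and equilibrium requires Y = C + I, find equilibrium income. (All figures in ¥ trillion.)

Y = 3739

MPC = (4441.6 − 3591.02)/(4960 − 3762) = 850.58/1198 = 0.71
a = 3591.02 − 0.71(3762) = 920
Equilibrium: Y = 920 + 0.71Y + 164.31
0.29Y = 1084.31, so Y = 1084.31/0.29 = 3739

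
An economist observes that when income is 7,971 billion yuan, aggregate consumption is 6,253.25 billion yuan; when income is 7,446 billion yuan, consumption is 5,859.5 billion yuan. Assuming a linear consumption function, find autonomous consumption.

a = 275

MPC = ΔC/ΔY = (6253.25 − 5859.5)/(7971 − 7446) = 393.75/525 = 0.75
a = C − MPC·Y = 5859.5 − 0.75(7446) = 5859.5 − 5584.5 = 275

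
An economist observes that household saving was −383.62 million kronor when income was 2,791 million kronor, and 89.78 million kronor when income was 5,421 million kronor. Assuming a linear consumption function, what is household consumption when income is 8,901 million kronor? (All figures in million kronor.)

C = 8184.82

MPS = ΔS/ΔY = (89.78 − (-383.62))/(5421 − 2791) = 473.4/2630 = 0.18
MPC = 1 − MPS = 0.82
Autonomous saving = -383.62 − 0.18(2791) = -886, so a = 886
C = 886 + 0.82(8901) = 886 + 7298.82 = 8184.82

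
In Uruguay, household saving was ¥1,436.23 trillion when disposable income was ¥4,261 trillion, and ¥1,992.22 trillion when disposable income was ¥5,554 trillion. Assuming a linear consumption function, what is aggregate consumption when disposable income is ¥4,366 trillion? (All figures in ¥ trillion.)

C = 2884.62

MPS = ΔS/ΔY = (1992.22 − 1436.23)/(5554 − 4261) = 555.99/1293 = 0.43
MPC = 1 − MPS = 0.57
Autonomous saving = 1436.23 − 0.43(4261) = -396, so a = 396
C = 396 + 0.57(4366) = 396 + 2488.62 = 2884.62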